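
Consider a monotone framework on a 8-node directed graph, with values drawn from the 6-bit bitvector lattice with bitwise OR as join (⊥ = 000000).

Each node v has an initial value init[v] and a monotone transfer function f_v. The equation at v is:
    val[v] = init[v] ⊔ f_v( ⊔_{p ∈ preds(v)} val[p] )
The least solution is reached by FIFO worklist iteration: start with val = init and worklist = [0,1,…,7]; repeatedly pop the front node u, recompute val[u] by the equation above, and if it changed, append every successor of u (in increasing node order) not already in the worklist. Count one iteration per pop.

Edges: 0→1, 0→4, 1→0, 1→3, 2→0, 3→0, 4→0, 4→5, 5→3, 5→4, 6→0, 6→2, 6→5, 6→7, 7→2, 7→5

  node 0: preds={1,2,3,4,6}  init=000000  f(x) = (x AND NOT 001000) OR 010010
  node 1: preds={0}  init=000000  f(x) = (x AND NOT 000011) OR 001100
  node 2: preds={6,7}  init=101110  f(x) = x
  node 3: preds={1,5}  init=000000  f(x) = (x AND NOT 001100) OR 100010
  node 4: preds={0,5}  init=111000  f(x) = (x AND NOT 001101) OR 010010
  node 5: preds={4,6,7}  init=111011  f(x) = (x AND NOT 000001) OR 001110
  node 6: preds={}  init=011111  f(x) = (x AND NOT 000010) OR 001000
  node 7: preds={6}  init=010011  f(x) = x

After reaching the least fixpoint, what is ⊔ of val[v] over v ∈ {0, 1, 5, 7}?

111111

Trace (13 dequeues):
  [1] u=0 | in 111111 | out 110111 | prev 000000 | push {}
  [2] u=1 | in 110111 | out 111100 | prev 000000 | push {0}
  [3] u=2 | in 011111 | out 111111 | prev 101110 | push {}
  [4] u=3 | in 111111 | out 110011 | prev 000000 | push {}
  [5] u=4 | in 111111 | out 111010 | prev 111000 | push {}
  [6] u=5 | in 111111 | out 111111 | prev 111011 | push {3,4}
  [7] u=6 | in 000000 | out 011111 | ==
  [8] u=7 | in 011111 | out 011111 | prev 010011 | push {2,5}
  [9] u=0 | in 111111 | out 110111 | ==
  [10] u=3 | in 111111 | out 110011 | ==
  [11] u=4 | in 111111 | out 111010 | ==
  [12] u=2 | in 011111 | out 111111 | ==
  [13] u=5 | in 111111 | out 111111 | ==

Converged values:
  [0] 110111
  [1] 111100
  [2] 111111
  [3] 110011
  [4] 111010
  [5] 111111
  [6] 011111
  [7] 011111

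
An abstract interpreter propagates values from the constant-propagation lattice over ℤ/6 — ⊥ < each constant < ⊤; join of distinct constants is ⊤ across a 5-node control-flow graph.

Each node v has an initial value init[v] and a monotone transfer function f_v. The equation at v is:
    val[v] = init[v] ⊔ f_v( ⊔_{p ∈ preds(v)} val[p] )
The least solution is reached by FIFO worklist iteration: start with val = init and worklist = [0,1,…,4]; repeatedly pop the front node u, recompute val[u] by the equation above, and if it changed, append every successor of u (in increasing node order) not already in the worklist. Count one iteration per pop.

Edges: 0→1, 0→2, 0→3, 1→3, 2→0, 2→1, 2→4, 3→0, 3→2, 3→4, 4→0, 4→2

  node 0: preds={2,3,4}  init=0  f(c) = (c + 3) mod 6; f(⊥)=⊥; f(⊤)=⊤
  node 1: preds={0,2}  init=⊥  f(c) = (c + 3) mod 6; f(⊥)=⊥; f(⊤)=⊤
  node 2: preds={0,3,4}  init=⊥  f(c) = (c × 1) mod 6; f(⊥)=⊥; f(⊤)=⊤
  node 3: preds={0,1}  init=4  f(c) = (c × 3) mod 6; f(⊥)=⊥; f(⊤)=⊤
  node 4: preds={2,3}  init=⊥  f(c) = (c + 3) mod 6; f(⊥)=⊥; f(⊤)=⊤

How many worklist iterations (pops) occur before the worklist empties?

8

Iteration log — 8 steps:
  step 1. node 0  ⊔preds=4  new=⊤  old=0  +wl: 
  step 2. node 1  ⊔preds=⊤  new=⊤  old=⊥  +wl: 
  step 3. node 2  ⊔preds=⊤  new=⊤  old=⊥  +wl: 0,1
  step 4. node 3  ⊔preds=⊤  new=⊤  old=4  +wl: 2
  step 5. node 4  ⊔preds=⊤  new=⊤  old=⊥  +wl: 
  step 6. node 0  ⊔preds=⊤  new=⊤  stable
  step 7. node 1  ⊔preds=⊤  new=⊤  stable
  step 8. node 2  ⊔preds=⊤  new=⊤  stable

Least fixpoint reached:
  node 0: ⊤
  node 1: ⊤
  node 2: ⊤
  node 3: ⊤
  node 4: ⊤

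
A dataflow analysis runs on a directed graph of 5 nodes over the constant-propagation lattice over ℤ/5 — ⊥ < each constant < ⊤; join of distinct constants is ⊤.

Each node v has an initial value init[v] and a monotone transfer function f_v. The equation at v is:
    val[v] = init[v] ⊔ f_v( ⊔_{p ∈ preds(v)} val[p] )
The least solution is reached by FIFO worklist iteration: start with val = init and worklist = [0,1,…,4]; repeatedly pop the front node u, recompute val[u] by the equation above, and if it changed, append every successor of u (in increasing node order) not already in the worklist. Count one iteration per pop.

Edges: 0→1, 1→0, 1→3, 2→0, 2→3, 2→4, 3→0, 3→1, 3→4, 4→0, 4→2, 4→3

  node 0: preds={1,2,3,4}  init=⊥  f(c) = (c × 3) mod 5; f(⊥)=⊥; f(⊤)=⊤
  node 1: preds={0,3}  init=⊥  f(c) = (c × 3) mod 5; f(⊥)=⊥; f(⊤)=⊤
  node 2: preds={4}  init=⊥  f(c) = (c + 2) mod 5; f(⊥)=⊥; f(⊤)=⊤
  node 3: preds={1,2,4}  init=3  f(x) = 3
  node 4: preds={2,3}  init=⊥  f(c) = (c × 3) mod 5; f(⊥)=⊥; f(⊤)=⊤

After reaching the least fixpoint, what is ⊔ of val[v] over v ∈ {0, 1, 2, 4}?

⊤

Trace (16 dequeues):
  [1] u=0 | in 3 | out 4 | prev ⊥ | push {}
  [2] u=1 | in ⊤ | out ⊤ | prev ⊥ | push {0}
  [3] u=2 | in ⊥ | out ⊥ | ==
  [4] u=3 | in ⊤ | out 3 | ==
  [5] u=4 | in 3 | out 4 | prev ⊥ | push {2,3}
  [6] u=0 | in ⊤ | out ⊤ | prev 4 | push {1}
  [7] u=2 | in 4 | out 1 | prev ⊥ | push {0,4}
  [8] u=3 | in ⊤ | out 3 | ==
  [9] u=1 | in ⊤ | out ⊤ | ==
  [10] u=0 | in ⊤ | out ⊤ | ==
  [11] u=4 | in ⊤ | out ⊤ | prev 4 | push {0,2,3}
  [12] u=0 | in ⊤ | out ⊤ | ==
  [13] u=2 | in ⊤ | out ⊤ | prev 1 | push {0,4}
  [14] u=3 | in ⊤ | out 3 | ==
  [15] u=0 | in ⊤ | out ⊤ | ==
  [16] u=4 | in ⊤ | out ⊤ | ==

Converged values:
  [0] ⊤
  [1] ⊤
  [2] ⊤
  [3] 3
  [4] ⊤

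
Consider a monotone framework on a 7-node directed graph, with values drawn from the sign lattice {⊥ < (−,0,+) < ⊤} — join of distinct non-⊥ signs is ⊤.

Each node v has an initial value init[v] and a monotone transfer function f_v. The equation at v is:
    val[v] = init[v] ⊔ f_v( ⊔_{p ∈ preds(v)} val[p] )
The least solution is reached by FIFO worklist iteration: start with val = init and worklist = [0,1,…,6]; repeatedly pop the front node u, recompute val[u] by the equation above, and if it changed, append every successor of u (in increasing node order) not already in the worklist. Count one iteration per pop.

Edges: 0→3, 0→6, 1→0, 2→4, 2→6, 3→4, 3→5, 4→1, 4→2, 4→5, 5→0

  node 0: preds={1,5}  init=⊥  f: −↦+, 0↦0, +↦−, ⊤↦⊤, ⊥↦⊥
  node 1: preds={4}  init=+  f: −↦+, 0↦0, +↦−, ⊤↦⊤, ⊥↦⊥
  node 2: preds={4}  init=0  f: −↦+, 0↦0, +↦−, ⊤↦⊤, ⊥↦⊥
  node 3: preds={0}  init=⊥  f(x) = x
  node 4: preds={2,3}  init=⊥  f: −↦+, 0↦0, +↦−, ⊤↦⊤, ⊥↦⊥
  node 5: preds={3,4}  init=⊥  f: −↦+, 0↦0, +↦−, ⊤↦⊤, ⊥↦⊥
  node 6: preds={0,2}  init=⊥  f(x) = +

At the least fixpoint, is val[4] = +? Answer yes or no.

Trace (15 dequeues):
  [1] u=0 | in + | out − | prev ⊥ | push {}
  [2] u=1 | in ⊥ | out + | ==
  [3] u=2 | in ⊥ | out 0 | ==
  [4] u=3 | in − | out − | prev ⊥ | push {}
  [5] u=4 | in ⊤ | out ⊤ | prev ⊥ | push {1,2}
  [6] u=5 | in ⊤ | out ⊤ | prev ⊥ | push {0}
  [7] u=6 | in ⊤ | out + | prev ⊥ | push {}
  [8] u=1 | in ⊤ | out ⊤ | prev + | push {}
  [9] u=2 | in ⊤ | out ⊤ | prev 0 | push {4,6}
  [10] u=0 | in ⊤ | out ⊤ | prev − | push {3}
  [11] u=4 | in ⊤ | out ⊤ | ==
  [12] u=6 | in ⊤ | out + | ==
  [13] u=3 | in ⊤ | out ⊤ | prev − | push {4,5}
  [14] u=4 | in ⊤ | out ⊤ | ==
  [15] u=5 | in ⊤ | out ⊤ | ==

Converged values:
  [0] ⊤
  [1] ⊤
  [2] ⊤
  [3] ⊤
  [4] ⊤
  [5] ⊤
  [6] +

no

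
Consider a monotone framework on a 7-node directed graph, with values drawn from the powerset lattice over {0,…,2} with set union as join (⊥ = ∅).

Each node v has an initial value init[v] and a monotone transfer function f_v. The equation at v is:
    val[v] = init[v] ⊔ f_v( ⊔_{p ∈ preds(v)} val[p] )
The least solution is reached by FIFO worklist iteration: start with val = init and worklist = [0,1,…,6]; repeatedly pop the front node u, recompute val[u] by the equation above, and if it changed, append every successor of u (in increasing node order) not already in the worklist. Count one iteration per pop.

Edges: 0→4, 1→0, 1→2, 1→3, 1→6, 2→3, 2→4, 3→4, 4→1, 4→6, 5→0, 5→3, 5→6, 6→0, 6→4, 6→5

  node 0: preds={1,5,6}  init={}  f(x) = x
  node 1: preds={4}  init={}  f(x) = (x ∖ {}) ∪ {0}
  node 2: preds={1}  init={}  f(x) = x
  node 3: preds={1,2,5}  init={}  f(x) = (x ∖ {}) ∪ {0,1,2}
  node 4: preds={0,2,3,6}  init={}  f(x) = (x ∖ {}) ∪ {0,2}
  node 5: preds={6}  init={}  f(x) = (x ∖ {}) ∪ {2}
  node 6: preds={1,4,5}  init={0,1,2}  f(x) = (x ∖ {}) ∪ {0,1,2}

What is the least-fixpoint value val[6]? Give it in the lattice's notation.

{0,1,2}

Worklist (15 pops):
  #1 pop 0: in={0,1,2} → {0,1,2} (was {}); enqueue []
  #2 pop 1: in={} → {0} (was {}); enqueue [0]
  #3 pop 2: in={0} → {0} (was {}); enqueue []
  #4 pop 3: in={0} → {0,1,2} (was {}); enqueue []
  #5 pop 4: in={0,1,2} → {0,1,2} (was {}); enqueue [1]
  #6 pop 5: in={0,1,2} → {0,1,2} (was {}); enqueue [3]
  #7 pop 6: in={0,1,2} → {0,1,2} (no change)
  #8 pop 0: in={0,1,2} → {0,1,2} (no change)
  #9 pop 1: in={0,1,2} → {0,1,2} (was {0}); enqueue [0,2,6]
  #10 pop 3: in={0,1,2} → {0,1,2} (no change)
  #11 pop 0: in={0,1,2} → {0,1,2} (no change)
  #12 pop 2: in={0,1,2} → {0,1,2} (was {0}); enqueue [3,4]
  #13 pop 6: in={0,1,2} → {0,1,2} (no change)
  #14 pop 3: in={0,1,2} → {0,1,2} (no change)
  #15 pop 4: in={0,1,2} → {0,1,2} (no change)

Fixpoint:
  val[0] = {0,1,2}
  val[1] = {0,1,2}
  val[2] = {0,1,2}
  val[3] = {0,1,2}
  val[4] = {0,1,2}
  val[5] = {0,1,2}
  val[6] = {0,1,2}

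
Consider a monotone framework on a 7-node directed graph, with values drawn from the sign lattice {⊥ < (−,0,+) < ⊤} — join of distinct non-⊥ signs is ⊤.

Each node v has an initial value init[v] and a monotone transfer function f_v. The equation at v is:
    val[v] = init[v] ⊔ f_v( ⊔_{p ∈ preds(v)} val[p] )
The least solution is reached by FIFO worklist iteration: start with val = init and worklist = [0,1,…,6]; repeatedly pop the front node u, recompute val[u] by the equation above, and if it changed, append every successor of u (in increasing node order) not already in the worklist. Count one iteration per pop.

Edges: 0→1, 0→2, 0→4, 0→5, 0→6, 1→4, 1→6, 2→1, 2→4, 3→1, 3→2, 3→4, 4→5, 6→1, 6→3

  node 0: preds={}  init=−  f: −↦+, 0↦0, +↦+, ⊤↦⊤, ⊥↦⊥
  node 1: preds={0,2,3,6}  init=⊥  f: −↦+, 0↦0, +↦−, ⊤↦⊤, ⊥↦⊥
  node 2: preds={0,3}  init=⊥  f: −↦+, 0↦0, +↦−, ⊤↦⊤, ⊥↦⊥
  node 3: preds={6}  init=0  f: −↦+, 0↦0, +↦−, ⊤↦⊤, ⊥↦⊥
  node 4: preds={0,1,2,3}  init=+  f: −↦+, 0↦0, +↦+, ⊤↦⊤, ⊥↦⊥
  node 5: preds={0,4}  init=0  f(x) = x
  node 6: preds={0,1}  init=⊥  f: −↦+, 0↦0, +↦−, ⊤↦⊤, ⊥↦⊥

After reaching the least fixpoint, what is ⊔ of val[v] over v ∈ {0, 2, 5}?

⊤

Worklist (12 pops):
  #1 pop 0: in=⊥ → − (no change)
  #2 pop 1: in=⊤ → ⊤ (was ⊥); enqueue []
  #3 pop 2: in=⊤ → ⊤ (was ⊥); enqueue [1]
  #4 pop 3: in=⊥ → 0 (no change)
  #5 pop 4: in=⊤ → ⊤ (was +); enqueue []
  #6 pop 5: in=⊤ → ⊤ (was 0); enqueue []
  #7 pop 6: in=⊤ → ⊤ (was ⊥); enqueue [3]
  #8 pop 1: in=⊤ → ⊤ (no change)
  #9 pop 3: in=⊤ → ⊤ (was 0); enqueue [1,2,4]
  #10 pop 1: in=⊤ → ⊤ (no change)
  #11 pop 2: in=⊤ → ⊤ (no change)
  #12 pop 4: in=⊤ → ⊤ (no change)

Fixpoint:
  val[0] = −
  val[1] = ⊤
  val[2] = ⊤
  val[3] = ⊤
  val[4] = ⊤
  val[5] = ⊤
  val[6] = ⊤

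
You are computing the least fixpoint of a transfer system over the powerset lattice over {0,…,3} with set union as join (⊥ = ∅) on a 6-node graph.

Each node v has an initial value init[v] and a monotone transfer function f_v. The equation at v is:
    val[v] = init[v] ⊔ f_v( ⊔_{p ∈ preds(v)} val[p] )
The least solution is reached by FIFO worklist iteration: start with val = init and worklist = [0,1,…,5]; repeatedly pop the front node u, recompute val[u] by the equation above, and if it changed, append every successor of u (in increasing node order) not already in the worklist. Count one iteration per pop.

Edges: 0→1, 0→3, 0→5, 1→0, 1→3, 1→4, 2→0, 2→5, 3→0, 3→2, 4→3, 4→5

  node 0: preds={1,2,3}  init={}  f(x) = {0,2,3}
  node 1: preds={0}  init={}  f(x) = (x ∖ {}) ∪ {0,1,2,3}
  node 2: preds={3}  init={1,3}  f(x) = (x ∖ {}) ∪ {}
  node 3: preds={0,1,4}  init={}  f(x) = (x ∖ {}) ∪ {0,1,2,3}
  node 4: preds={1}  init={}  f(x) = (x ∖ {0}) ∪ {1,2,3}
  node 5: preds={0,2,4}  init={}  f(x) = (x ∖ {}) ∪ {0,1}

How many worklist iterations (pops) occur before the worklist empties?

11

Worklist (11 pops):
  #1 pop 0: in={1,3} → {0,2,3} (was {}); enqueue []
  #2 pop 1: in={0,2,3} → {0,1,2,3} (was {}); enqueue [0]
  #3 pop 2: in={} → {1,3} (no change)
  #4 pop 3: in={0,1,2,3} → {0,1,2,3} (was {}); enqueue [2]
  #5 pop 4: in={0,1,2,3} → {1,2,3} (was {}); enqueue [3]
  #6 pop 5: in={0,1,2,3} → {0,1,2,3} (was {}); enqueue []
  #7 pop 0: in={0,1,2,3} → {0,2,3} (no change)
  #8 pop 2: in={0,1,2,3} → {0,1,2,3} (was {1,3}); enqueue [0,5]
  #9 pop 3: in={0,1,2,3} → {0,1,2,3} (no change)
  #10 pop 0: in={0,1,2,3} → {0,2,3} (no change)
  #11 pop 5: in={0,1,2,3} → {0,1,2,3} (no change)

Fixpoint:
  val[0] = {0,2,3}
  val[1] = {0,1,2,3}
  val[2] = {0,1,2,3}
  val[3] = {0,1,2,3}
  val[4] = {1,2,3}
  val[5] = {0,1,2,3}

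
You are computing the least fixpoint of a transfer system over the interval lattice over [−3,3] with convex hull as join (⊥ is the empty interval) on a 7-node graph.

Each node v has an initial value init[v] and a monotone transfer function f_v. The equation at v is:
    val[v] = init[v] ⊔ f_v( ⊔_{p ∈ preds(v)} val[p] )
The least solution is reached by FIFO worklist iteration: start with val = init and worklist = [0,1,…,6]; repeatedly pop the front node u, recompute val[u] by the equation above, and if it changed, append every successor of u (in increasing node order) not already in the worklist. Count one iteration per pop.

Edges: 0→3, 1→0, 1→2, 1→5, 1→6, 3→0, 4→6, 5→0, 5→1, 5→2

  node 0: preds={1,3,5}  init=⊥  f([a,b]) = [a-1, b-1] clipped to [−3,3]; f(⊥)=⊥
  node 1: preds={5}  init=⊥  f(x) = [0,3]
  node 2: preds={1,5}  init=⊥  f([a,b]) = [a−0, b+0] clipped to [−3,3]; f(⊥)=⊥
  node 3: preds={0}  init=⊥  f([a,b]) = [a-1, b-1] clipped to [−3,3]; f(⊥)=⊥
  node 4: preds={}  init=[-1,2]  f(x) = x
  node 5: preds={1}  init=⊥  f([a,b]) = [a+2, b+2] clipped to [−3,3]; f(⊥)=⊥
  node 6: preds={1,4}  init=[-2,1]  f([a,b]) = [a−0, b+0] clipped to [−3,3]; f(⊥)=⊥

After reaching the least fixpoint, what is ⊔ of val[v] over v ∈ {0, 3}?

Worklist (14 pops):
  #1 pop 0: in=⊥ → ⊥ (no change)
  #2 pop 1: in=⊥ → [0,3] (was ⊥); enqueue [0]
  #3 pop 2: in=[0,3] → [0,3] (was ⊥); enqueue []
  #4 pop 3: in=⊥ → ⊥ (no change)
  #5 pop 4: in=⊥ → [-1,2] (no change)
  #6 pop 5: in=[0,3] → [2,3] (was ⊥); enqueue [1,2]
  #7 pop 6: in=[-1,3] → [-2,3] (was [-2,1]); enqueue []
  #8 pop 0: in=[0,3] → [-1,2] (was ⊥); enqueue [3]
  #9 pop 1: in=[2,3] → [0,3] (no change)
  #10 pop 2: in=[0,3] → [0,3] (no change)
  #11 pop 3: in=[-1,2] → [-2,1] (was ⊥); enqueue [0]
  #12 pop 0: in=[-2,3] → [-3,2] (was [-1,2]); enqueue [3]
  #13 pop 3: in=[-3,2] → [-3,1] (was [-2,1]); enqueue [0]
  #14 pop 0: in=[-3,3] → [-3,2] (no change)

Fixpoint:
  val[0] = [-3,2]
  val[1] = [0,3]
  val[2] = [0,3]
  val[3] = [-3,1]
  val[4] = [-1,2]
  val[5] = [2,3]
  val[6] = [-2,3]

[-3,2]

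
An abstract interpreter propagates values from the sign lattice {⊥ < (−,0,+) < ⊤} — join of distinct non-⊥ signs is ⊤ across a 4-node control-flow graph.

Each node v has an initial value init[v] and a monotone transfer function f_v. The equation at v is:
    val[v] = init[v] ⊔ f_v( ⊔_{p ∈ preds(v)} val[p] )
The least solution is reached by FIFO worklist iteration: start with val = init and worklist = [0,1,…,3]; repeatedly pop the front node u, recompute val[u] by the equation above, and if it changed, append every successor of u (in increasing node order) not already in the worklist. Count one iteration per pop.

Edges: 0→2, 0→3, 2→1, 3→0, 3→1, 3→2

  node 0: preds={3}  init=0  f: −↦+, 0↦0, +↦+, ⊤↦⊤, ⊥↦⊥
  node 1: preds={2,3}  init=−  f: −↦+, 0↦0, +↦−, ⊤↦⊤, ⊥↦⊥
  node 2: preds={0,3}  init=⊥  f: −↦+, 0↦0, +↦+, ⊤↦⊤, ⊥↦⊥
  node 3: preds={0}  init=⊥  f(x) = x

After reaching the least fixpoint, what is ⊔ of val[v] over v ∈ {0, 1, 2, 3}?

Worklist (7 pops):
  #1 pop 0: in=⊥ → 0 (no change)
  #2 pop 1: in=⊥ → − (no change)
  #3 pop 2: in=0 → 0 (was ⊥); enqueue [1]
  #4 pop 3: in=0 → 0 (was ⊥); enqueue [0,2]
  #5 pop 1: in=0 → ⊤ (was −); enqueue []
  #6 pop 0: in=0 → 0 (no change)
  #7 pop 2: in=0 → 0 (no change)

Fixpoint:
  val[0] = 0
  val[1] = ⊤
  val[2] = 0
  val[3] = 0

⊤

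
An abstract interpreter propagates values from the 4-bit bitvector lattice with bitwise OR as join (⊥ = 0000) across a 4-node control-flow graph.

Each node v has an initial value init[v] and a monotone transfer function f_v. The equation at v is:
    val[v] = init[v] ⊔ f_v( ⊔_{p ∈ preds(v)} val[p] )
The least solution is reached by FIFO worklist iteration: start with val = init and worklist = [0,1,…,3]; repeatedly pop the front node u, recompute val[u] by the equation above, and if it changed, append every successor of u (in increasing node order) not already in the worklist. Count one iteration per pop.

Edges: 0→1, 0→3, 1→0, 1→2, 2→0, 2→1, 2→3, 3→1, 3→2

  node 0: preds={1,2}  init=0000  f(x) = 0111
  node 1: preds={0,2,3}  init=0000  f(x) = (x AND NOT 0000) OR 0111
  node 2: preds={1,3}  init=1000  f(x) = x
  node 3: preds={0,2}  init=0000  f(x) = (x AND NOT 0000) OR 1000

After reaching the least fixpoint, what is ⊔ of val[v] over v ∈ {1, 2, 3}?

Iteration log — 7 steps:
  step 1. node 0  ⊔preds=1000  new=0111  old=0000  +wl: 
  step 2. node 1  ⊔preds=1111  new=1111  old=0000  +wl: 0
  step 3. node 2  ⊔preds=1111  new=1111  old=1000  +wl: 1
  step 4. node 3  ⊔preds=1111  new=1111  old=0000  +wl: 2
  step 5. node 0  ⊔preds=1111  new=0111  stable
  step 6. node 1  ⊔preds=1111  new=1111  stable
  step 7. node 2  ⊔preds=1111  new=1111  stable

Least fixpoint reached:
  node 0: 0111
  node 1: 1111
  node 2: 1111
  node 3: 1111

1111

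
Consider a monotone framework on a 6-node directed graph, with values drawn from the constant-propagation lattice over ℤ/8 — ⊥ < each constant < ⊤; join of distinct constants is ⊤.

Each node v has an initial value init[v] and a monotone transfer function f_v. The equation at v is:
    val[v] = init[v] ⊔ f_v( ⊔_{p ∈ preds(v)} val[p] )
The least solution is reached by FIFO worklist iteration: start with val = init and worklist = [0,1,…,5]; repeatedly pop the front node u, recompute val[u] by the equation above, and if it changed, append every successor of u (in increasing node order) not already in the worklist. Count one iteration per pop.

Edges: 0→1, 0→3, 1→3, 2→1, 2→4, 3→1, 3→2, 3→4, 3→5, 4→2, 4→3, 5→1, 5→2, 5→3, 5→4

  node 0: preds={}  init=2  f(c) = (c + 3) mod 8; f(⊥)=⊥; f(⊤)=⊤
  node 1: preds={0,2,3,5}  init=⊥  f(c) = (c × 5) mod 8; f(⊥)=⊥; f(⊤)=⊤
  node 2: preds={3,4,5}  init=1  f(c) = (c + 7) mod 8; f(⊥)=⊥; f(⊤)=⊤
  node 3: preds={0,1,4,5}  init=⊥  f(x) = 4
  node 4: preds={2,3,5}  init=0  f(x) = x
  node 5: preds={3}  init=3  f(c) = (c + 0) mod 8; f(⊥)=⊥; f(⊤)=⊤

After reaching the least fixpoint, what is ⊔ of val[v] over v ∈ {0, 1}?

Worklist (10 pops):
  #1 pop 0: in=⊥ → 2 (no change)
  #2 pop 1: in=⊤ → ⊤ (was ⊥); enqueue []
  #3 pop 2: in=⊤ → ⊤ (was 1); enqueue [1]
  #4 pop 3: in=⊤ → 4 (was ⊥); enqueue [2]
  #5 pop 4: in=⊤ → ⊤ (was 0); enqueue [3]
  #6 pop 5: in=4 → ⊤ (was 3); enqueue [4]
  #7 pop 1: in=⊤ → ⊤ (no change)
  #8 pop 2: in=⊤ → ⊤ (no change)
  #9 pop 3: in=⊤ → 4 (no change)
  #10 pop 4: in=⊤ → ⊤ (no change)

Fixpoint:
  val[0] = 2
  val[1] = ⊤
  val[2] = ⊤
  val[3] = 4
  val[4] = ⊤
  val[5] = ⊤

⊤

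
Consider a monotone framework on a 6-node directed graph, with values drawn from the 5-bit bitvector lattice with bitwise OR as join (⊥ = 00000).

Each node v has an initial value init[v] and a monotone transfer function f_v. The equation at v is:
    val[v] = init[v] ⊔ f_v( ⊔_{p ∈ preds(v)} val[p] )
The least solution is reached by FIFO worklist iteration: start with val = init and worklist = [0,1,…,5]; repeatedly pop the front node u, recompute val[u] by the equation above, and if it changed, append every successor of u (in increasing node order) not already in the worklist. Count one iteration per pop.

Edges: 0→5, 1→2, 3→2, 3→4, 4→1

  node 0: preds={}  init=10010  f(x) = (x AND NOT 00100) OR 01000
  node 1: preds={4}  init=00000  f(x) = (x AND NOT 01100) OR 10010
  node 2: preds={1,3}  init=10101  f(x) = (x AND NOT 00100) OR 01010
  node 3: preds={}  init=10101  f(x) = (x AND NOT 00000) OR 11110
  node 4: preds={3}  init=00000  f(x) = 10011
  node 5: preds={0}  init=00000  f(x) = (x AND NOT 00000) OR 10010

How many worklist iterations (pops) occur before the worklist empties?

Worklist (9 pops):
  #1 pop 0: in=00000 → 11010 (was 10010); enqueue []
  #2 pop 1: in=00000 → 10010 (was 00000); enqueue []
  #3 pop 2: in=10111 → 11111 (was 10101); enqueue []
  #4 pop 3: in=00000 → 11111 (was 10101); enqueue [2]
  #5 pop 4: in=11111 → 10011 (was 00000); enqueue [1]
  #6 pop 5: in=11010 → 11010 (was 00000); enqueue []
  #7 pop 2: in=11111 → 11111 (no change)
  #8 pop 1: in=10011 → 10011 (was 10010); enqueue [2]
  #9 pop 2: in=11111 → 11111 (no change)

Fixpoint:
  val[0] = 11010
  val[1] = 10011
  val[2] = 11111
  val[3] = 11111
  val[4] = 10011
  val[5] = 11010

9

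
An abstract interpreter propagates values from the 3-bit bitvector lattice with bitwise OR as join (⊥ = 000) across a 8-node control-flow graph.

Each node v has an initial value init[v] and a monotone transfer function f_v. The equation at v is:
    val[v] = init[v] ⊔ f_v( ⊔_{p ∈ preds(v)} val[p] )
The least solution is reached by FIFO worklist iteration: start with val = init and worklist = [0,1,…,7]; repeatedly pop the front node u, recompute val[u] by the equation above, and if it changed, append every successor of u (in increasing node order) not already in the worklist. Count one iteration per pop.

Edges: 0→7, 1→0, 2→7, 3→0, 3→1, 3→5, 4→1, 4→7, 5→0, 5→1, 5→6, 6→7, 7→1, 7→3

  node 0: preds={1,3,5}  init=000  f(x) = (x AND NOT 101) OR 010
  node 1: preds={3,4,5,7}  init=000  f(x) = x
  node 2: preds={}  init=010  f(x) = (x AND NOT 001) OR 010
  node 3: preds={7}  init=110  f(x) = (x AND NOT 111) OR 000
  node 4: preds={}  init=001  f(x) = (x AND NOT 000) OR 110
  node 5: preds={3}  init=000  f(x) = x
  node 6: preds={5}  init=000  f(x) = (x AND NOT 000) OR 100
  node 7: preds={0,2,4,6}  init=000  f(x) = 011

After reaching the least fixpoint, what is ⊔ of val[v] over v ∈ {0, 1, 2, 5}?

Trace (11 dequeues):
  [1] u=0 | in 110 | out 010 | prev 000 | push {}
  [2] u=1 | in 111 | out 111 | prev 000 | push {0}
  [3] u=2 | in 000 | out 010 | ==
  [4] u=3 | in 000 | out 110 | ==
  [5] u=4 | in 000 | out 111 | prev 001 | push {1}
  [6] u=5 | in 110 | out 110 | prev 000 | push {}
  [7] u=6 | in 110 | out 110 | prev 000 | push {}
  [8] u=7 | in 111 | out 011 | prev 000 | push {3}
  [9] u=0 | in 111 | out 010 | ==
  [10] u=1 | in 111 | out 111 | ==
  [11] u=3 | in 011 | out 110 | ==

Converged values:
  [0] 010
  [1] 111
  [2] 010
  [3] 110
  [4] 111
  [5] 110
  [6] 110
  [7] 011

111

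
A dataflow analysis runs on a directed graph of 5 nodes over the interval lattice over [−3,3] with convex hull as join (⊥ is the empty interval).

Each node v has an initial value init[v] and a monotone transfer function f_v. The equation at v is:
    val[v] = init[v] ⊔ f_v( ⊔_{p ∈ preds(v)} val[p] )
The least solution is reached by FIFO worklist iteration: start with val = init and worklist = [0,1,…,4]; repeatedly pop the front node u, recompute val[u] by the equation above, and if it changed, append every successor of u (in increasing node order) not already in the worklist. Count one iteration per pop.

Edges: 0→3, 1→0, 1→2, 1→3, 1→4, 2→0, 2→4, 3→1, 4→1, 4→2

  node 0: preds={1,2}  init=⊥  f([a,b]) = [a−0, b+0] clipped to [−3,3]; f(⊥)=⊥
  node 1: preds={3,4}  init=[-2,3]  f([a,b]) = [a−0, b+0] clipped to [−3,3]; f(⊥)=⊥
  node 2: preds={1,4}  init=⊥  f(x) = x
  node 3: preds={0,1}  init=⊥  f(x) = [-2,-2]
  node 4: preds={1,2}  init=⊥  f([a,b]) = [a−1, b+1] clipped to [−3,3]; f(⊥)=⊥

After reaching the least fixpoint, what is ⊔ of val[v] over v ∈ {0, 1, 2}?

Worklist (11 pops):
  #1 pop 0: in=[-2,3] → [-2,3] (was ⊥); enqueue []
  #2 pop 1: in=⊥ → [-2,3] (no change)
  #3 pop 2: in=[-2,3] → [-2,3] (was ⊥); enqueue [0]
  #4 pop 3: in=[-2,3] → [-2,-2] (was ⊥); enqueue [1]
  #5 pop 4: in=[-2,3] → [-3,3] (was ⊥); enqueue [2]
  #6 pop 0: in=[-2,3] → [-2,3] (no change)
  #7 pop 1: in=[-3,3] → [-3,3] (was [-2,3]); enqueue [0,3,4]
  #8 pop 2: in=[-3,3] → [-3,3] (was [-2,3]); enqueue []
  #9 pop 0: in=[-3,3] → [-3,3] (was [-2,3]); enqueue []
  #10 pop 3: in=[-3,3] → [-2,-2] (no change)
  #11 pop 4: in=[-3,3] → [-3,3] (no change)

Fixpoint:
  val[0] = [-3,3]
  val[1] = [-3,3]
  val[2] = [-3,3]
  val[3] = [-2,-2]
  val[4] = [-3,3]

[-3,3]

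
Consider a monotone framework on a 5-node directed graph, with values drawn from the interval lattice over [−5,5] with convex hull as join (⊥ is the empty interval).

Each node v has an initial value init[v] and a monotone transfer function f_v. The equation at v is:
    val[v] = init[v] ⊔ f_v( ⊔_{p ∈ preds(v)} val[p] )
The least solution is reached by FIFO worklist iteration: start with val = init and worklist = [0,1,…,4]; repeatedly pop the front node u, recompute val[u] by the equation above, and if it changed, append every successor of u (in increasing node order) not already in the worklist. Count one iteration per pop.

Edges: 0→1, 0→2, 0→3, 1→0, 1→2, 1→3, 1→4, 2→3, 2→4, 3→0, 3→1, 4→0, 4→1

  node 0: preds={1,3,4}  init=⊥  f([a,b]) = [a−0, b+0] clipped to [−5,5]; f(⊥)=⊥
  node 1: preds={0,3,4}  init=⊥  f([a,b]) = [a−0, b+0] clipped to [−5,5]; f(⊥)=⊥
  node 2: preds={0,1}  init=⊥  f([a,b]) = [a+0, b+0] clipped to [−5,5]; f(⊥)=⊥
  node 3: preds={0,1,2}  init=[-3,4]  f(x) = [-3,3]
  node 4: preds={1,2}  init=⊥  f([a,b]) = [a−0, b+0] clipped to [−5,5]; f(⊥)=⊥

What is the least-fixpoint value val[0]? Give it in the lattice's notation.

Trace (7 dequeues):
  [1] u=0 | in [-3,4] | out [-3,4] | prev ⊥ | push {}
  [2] u=1 | in [-3,4] | out [-3,4] | prev ⊥ | push {0}
  [3] u=2 | in [-3,4] | out [-3,4] | prev ⊥ | push {}
  [4] u=3 | in [-3,4] | out [-3,4] | ==
  [5] u=4 | in [-3,4] | out [-3,4] | prev ⊥ | push {1}
  [6] u=0 | in [-3,4] | out [-3,4] | ==
  [7] u=1 | in [-3,4] | out [-3,4] | ==

Converged values:
  [0] [-3,4]
  [1] [-3,4]
  [2] [-3,4]
  [3] [-3,4]
  [4] [-3,4]

[-3,4]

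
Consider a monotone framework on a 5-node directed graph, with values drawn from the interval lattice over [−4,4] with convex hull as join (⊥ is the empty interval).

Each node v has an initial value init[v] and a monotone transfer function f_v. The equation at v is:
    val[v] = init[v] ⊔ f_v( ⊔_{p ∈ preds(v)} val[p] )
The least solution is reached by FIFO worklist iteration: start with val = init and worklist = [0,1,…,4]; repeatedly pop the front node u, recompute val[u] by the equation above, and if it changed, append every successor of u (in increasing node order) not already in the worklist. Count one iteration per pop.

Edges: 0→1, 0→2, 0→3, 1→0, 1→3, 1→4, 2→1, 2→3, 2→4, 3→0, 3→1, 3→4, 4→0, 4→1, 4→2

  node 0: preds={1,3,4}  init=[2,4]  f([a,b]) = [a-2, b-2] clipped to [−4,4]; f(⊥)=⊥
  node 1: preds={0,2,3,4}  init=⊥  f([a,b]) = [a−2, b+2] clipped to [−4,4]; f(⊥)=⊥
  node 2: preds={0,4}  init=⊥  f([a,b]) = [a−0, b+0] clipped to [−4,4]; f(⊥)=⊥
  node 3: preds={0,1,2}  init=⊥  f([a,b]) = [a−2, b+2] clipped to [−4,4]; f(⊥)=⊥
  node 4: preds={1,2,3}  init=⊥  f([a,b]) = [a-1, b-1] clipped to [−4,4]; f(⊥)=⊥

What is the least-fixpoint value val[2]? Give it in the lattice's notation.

[-4,4]

Iteration log — 14 steps:
  step 1. node 0  ⊔preds=⊥  new=[2,4]  stable
  step 2. node 1  ⊔preds=[2,4]  new=[0,4]  old=⊥  +wl: 0
  step 3. node 2  ⊔preds=[2,4]  new=[2,4]  old=⊥  +wl: 1
  step 4. node 3  ⊔preds=[0,4]  new=[-2,4]  old=⊥  +wl: 
  step 5. node 4  ⊔preds=[-2,4]  new=[-3,3]  old=⊥  +wl: 2
  step 6. node 0  ⊔preds=[-3,4]  new=[-4,4]  old=[2,4]  +wl: 3
  step 7. node 1  ⊔preds=[-4,4]  new=[-4,4]  old=[0,4]  +wl: 0,4
  step 8. node 2  ⊔preds=[-4,4]  new=[-4,4]  old=[2,4]  +wl: 1
  step 9. node 3  ⊔preds=[-4,4]  new=[-4,4]  old=[-2,4]  +wl: 
  step 10. node 0  ⊔preds=[-4,4]  new=[-4,4]  stable
  step 11. node 4  ⊔preds=[-4,4]  new=[-4,3]  old=[-3,3]  +wl: 0,2
  step 12. node 1  ⊔preds=[-4,4]  new=[-4,4]  stable
  step 13. node 0  ⊔preds=[-4,4]  new=[-4,4]  stable
  step 14. node 2  ⊔preds=[-4,4]  new=[-4,4]  stable

Least fixpoint reached:
  node 0: [-4,4]
  node 1: [-4,4]
  node 2: [-4,4]
  node 3: [-4,4]
  node 4: [-4,3]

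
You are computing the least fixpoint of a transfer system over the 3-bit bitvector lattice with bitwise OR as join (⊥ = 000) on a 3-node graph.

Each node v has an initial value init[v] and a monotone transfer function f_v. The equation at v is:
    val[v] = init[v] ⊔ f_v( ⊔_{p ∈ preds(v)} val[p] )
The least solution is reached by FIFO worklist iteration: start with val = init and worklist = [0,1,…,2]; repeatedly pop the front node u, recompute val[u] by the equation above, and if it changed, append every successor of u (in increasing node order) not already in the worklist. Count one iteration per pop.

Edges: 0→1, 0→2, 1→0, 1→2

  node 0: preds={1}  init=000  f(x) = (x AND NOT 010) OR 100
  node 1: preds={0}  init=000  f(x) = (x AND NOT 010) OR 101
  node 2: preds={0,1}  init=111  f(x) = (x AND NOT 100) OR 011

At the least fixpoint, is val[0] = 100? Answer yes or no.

no

Trace (6 dequeues):
  [1] u=0 | in 000 | out 100 | prev 000 | push {}
  [2] u=1 | in 100 | out 101 | prev 000 | push {0}
  [3] u=2 | in 101 | out 111 | ==
  [4] u=0 | in 101 | out 101 | prev 100 | push {1,2}
  [5] u=1 | in 101 | out 101 | ==
  [6] u=2 | in 101 | out 111 | ==

Converged values:
  [0] 101
  [1] 101
  [2] 111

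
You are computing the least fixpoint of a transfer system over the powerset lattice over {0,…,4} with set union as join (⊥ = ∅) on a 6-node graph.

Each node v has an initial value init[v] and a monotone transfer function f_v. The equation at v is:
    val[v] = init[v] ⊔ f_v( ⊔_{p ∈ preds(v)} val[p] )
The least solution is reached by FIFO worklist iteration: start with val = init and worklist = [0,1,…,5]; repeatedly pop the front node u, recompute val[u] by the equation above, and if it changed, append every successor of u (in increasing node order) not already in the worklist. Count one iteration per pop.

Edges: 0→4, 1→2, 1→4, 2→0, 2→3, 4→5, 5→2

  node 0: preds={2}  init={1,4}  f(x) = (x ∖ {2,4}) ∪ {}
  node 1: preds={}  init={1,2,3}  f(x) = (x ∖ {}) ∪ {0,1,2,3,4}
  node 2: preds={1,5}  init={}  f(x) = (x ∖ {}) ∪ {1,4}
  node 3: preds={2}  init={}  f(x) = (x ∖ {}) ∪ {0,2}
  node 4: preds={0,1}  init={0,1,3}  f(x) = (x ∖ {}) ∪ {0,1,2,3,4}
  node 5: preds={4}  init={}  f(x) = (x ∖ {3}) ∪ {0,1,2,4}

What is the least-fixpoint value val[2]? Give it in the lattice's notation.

Iteration log — 9 steps:
  step 1. node 0  ⊔preds={}  new={1,4}  stable
  step 2. node 1  ⊔preds={}  new={0,1,2,3,4}  old={1,2,3}  +wl: 
  step 3. node 2  ⊔preds={0,1,2,3,4}  new={0,1,2,3,4}  old={}  +wl: 0
  step 4. node 3  ⊔preds={0,1,2,3,4}  new={0,1,2,3,4}  old={}  +wl: 
  step 5. node 4  ⊔preds={0,1,2,3,4}  new={0,1,2,3,4}  old={0,1,3}  +wl: 
  step 6. node 5  ⊔preds={0,1,2,3,4}  new={0,1,2,4}  old={}  +wl: 2
  step 7. node 0  ⊔preds={0,1,2,3,4}  new={0,1,3,4}  old={1,4}  +wl: 4
  step 8. node 2  ⊔preds={0,1,2,3,4}  new={0,1,2,3,4}  stable
  step 9. node 4  ⊔preds={0,1,2,3,4}  new={0,1,2,3,4}  stable

Least fixpoint reached:
  node 0: {0,1,3,4}
  node 1: {0,1,2,3,4}
  node 2: {0,1,2,3,4}
  node 3: {0,1,2,3,4}
  node 4: {0,1,2,3,4}
  node 5: {0,1,2,4}

{0,1,2,3,4}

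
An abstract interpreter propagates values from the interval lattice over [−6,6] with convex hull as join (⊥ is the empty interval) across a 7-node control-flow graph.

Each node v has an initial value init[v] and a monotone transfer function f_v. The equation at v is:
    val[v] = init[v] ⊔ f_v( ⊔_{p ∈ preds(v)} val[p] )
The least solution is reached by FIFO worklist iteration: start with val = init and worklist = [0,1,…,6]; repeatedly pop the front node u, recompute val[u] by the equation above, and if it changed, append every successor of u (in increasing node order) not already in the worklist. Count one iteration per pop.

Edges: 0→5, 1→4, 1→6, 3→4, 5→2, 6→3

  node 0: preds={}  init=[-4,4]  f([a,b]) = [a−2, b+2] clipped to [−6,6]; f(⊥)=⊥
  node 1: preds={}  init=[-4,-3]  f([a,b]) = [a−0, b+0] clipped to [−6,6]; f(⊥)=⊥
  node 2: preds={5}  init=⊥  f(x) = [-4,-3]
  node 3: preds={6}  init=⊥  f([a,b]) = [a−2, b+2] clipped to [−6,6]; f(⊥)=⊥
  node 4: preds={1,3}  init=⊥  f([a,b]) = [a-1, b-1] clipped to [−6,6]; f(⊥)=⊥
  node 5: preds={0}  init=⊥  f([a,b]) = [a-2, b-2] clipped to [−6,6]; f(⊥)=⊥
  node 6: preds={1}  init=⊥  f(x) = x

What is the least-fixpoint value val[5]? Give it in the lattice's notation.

Iteration log — 10 steps:
  step 1. node 0  ⊔preds=⊥  new=[-4,4]  stable
  step 2. node 1  ⊔preds=⊥  new=[-4,-3]  stable
  step 3. node 2  ⊔preds=⊥  new=[-4,-3]  old=⊥  +wl: 
  step 4. node 3  ⊔preds=⊥  new=⊥  stable
  step 5. node 4  ⊔preds=[-4,-3]  new=[-5,-4]  old=⊥  +wl: 
  step 6. node 5  ⊔preds=[-4,4]  new=[-6,2]  old=⊥  +wl: 2
  step 7. node 6  ⊔preds=[-4,-3]  new=[-4,-3]  old=⊥  +wl: 3
  step 8. node 2  ⊔preds=[-6,2]  new=[-4,-3]  stable
  step 9. node 3  ⊔preds=[-4,-3]  new=[-6,-1]  old=⊥  +wl: 4
  step 10. node 4  ⊔preds=[-6,-1]  new=[-6,-2]  old=[-5,-4]  +wl: 

Least fixpoint reached:
  node 0: [-4,4]
  node 1: [-4,-3]
  node 2: [-4,-3]
  node 3: [-6,-1]
  node 4: [-6,-2]
  node 5: [-6,2]
  node 6: [-4,-3]

[-6,2]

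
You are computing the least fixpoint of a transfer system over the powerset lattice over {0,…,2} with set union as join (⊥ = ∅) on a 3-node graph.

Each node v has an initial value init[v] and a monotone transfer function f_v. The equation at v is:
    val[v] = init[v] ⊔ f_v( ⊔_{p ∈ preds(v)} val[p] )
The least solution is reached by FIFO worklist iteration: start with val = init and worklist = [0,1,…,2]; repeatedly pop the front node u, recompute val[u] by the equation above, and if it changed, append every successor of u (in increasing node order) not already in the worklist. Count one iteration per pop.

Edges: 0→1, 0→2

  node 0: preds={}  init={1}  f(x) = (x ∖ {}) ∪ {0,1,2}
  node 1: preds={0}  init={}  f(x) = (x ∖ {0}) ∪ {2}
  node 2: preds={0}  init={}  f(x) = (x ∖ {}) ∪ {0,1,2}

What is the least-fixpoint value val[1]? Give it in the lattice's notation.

Iteration log — 3 steps:
  step 1. node 0  ⊔preds={}  new={0,1,2}  old={1}  +wl: 
  step 2. node 1  ⊔preds={0,1,2}  new={1,2}  old={}  +wl: 
  step 3. node 2  ⊔preds={0,1,2}  new={0,1,2}  old={}  +wl: 

Least fixpoint reached:
  node 0: {0,1,2}
  node 1: {1,2}
  node 2: {0,1,2}

{1,2}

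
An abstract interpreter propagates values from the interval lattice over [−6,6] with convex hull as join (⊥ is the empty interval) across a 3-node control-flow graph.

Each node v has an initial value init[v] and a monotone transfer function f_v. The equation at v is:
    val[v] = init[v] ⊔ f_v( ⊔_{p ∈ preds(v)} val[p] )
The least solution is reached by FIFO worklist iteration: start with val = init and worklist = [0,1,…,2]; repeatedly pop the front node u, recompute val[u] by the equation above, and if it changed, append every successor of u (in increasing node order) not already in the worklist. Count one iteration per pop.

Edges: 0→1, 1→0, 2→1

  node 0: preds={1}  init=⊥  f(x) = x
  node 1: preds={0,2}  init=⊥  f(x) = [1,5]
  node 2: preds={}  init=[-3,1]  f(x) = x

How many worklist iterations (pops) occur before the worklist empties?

Trace (5 dequeues):
  [1] u=0 | in ⊥ | out ⊥ | ==
  [2] u=1 | in [-3,1] | out [1,5] | prev ⊥ | push {0}
  [3] u=2 | in ⊥ | out [-3,1] | ==
  [4] u=0 | in [1,5] | out [1,5] | prev ⊥ | push {1}
  [5] u=1 | in [-3,5] | out [1,5] | ==

Converged values:
  [0] [1,5]
  [1] [1,5]
  [2] [-3,1]

5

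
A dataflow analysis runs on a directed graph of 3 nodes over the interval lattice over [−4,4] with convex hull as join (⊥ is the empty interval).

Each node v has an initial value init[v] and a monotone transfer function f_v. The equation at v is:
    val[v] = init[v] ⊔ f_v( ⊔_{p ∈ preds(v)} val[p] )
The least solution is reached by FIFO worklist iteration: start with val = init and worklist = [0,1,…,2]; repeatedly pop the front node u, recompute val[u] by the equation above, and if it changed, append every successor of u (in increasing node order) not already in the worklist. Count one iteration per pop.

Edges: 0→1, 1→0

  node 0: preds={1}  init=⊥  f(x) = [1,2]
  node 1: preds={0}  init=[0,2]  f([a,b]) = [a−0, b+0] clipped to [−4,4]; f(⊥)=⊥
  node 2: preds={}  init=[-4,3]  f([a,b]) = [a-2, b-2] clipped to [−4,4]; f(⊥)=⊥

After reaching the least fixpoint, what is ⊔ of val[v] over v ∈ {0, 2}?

Trace (3 dequeues):
  [1] u=0 | in [0,2] | out [1,2] | prev ⊥ | push {}
  [2] u=1 | in [1,2] | out [0,2] | ==
  [3] u=2 | in ⊥ | out [-4,3] | ==

Converged values:
  [0] [1,2]
  [1] [0,2]
  [2] [-4,3]

[-4,3]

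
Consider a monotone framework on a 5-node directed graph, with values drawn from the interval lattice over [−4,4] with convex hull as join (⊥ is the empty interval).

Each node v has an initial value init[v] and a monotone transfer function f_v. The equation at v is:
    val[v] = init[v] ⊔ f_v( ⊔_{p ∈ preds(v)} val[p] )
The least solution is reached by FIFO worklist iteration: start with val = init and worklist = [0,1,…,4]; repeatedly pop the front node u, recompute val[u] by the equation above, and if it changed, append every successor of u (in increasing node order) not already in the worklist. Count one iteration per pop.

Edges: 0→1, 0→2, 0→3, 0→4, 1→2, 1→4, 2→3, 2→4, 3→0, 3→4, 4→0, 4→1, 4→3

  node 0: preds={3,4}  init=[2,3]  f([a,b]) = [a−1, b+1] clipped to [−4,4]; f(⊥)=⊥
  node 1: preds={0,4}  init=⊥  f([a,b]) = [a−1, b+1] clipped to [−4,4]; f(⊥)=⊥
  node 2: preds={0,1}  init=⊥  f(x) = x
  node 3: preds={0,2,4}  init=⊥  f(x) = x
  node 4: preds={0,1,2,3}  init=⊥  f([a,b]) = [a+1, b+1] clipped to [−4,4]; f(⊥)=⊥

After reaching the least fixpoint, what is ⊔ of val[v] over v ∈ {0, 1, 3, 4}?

[-4,4]

Worklist (31 pops):
  #1 pop 0: in=⊥ → [2,3] (no change)
  #2 pop 1: in=[2,3] → [1,4] (was ⊥); enqueue []
  #3 pop 2: in=[1,4] → [1,4] (was ⊥); enqueue []
  #4 pop 3: in=[1,4] → [1,4] (was ⊥); enqueue [0]
  #5 pop 4: in=[1,4] → [2,4] (was ⊥); enqueue [1,3]
  #6 pop 0: in=[1,4] → [0,4] (was [2,3]); enqueue [2,4]
  #7 pop 1: in=[0,4] → [-1,4] (was [1,4]); enqueue []
  #8 pop 3: in=[0,4] → [0,4] (was [1,4]); enqueue [0]
  #9 pop 2: in=[-1,4] → [-1,4] (was [1,4]); enqueue [3]
  #10 pop 4: in=[-1,4] → [0,4] (was [2,4]); enqueue [1]
  #11 pop 0: in=[0,4] → [-1,4] (was [0,4]); enqueue [2,4]
  #12 pop 3: in=[-1,4] → [-1,4] (was [0,4]); enqueue [0]
  #13 pop 1: in=[-1,4] → [-2,4] (was [-1,4]); enqueue []
  #14 pop 2: in=[-2,4] → [-2,4] (was [-1,4]); enqueue [3]
  #15 pop 4: in=[-2,4] → [-1,4] (was [0,4]); enqueue [1]
  #16 pop 0: in=[-1,4] → [-2,4] (was [-1,4]); enqueue [2,4]
  #17 pop 3: in=[-2,4] → [-2,4] (was [-1,4]); enqueue [0]
  #18 pop 1: in=[-2,4] → [-3,4] (was [-2,4]); enqueue []
  #19 pop 2: in=[-3,4] → [-3,4] (was [-2,4]); enqueue [3]
  #20 pop 4: in=[-3,4] → [-2,4] (was [-1,4]); enqueue [1]
  #21 pop 0: in=[-2,4] → [-3,4] (was [-2,4]); enqueue [2,4]
  #22 pop 3: in=[-3,4] → [-3,4] (was [-2,4]); enqueue [0]
  #23 pop 1: in=[-3,4] → [-4,4] (was [-3,4]); enqueue []
  #24 pop 2: in=[-4,4] → [-4,4] (was [-3,4]); enqueue [3]
  #25 pop 4: in=[-4,4] → [-3,4] (was [-2,4]); enqueue [1]
  #26 pop 0: in=[-3,4] → [-4,4] (was [-3,4]); enqueue [2,4]
  #27 pop 3: in=[-4,4] → [-4,4] (was [-3,4]); enqueue [0]
  #28 pop 1: in=[-4,4] → [-4,4] (no change)
  #29 pop 2: in=[-4,4] → [-4,4] (no change)
  #30 pop 4: in=[-4,4] → [-3,4] (no change)
  #31 pop 0: in=[-4,4] → [-4,4] (no change)

Fixpoint:
  val[0] = [-4,4]
  val[1] = [-4,4]
  val[2] = [-4,4]
  val[3] = [-4,4]
  val[4] = [-3,4]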